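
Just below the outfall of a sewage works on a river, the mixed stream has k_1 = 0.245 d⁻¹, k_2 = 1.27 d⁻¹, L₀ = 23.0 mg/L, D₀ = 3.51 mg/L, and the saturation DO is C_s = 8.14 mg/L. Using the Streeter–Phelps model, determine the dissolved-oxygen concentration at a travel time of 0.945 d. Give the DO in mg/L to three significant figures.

DO ≈ 4.38 mg/L

k_1 L₀/(k_2−k_1) = 0.245×23.0/(1.27−0.245) = 5.635/1.025 = 5.498 mg/L.
e^(−k_1 t) = e^(−0.245×0.9450) = 0.7933; e^(−k_2 t) = e^(−1.27×0.9450) = 0.3011.
D = 5.498 × (0.7933 − 0.3011) + 3.51 × 0.3011 = 2.706 + 1.057 = 3.763 mg/L.
DO = C_s − D = 8.14 − 3.763 = 4.377 mg/L.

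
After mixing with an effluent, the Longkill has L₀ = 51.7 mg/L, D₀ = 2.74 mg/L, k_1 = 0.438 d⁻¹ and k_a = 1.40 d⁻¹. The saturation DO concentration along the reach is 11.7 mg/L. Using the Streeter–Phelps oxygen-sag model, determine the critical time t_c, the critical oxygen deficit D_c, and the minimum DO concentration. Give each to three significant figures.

t_c ≈ 1.08 d; D_c ≈ 10.1 mg/L; min DO ≈ 1.62 mg/L

At the critical point dD/dt = 0, so k_1 L₀ e^(−k_1 t) = k_a D. Substituting D(t) from the Streeter–Phelps equation and solving for t gives
t_c = ln[(k_a/k_1)(1 − D₀(k_a−k_1)/(k_1 L₀))] / (k_a−k_1).
Here k_a−k_1 = 0.9620 d⁻¹ and 1 − D₀(k_a−k_1)/(k_1 L₀) = 1 − 2.74×0.9620/(0.438×51.7) = 0.8836, so
t_c = ln(3.196 × 0.8836) / 0.9620 = 1.038 / 0.9620 = 1.079 d.
D_c = (k_1/k_a) L₀ e^(−k_1 t_c) = (0.438/1.40) × 51.7 × e^(−0.438×1.079) = 0.3129 × 51.7 × 0.6233 = 10.08 mg/L.
Minimum DO = C_s − D_c = 11.7 − 10.08 = 1.618 mg/L.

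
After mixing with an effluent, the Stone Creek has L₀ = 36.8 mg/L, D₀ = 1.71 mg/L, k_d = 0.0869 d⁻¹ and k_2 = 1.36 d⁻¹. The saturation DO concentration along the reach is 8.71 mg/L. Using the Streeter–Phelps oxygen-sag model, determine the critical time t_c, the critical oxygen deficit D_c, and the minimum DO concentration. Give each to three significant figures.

t_c ≈ 1.26 d; D_c ≈ 2.11 mg/L; min DO ≈ 6.60 mg/L

t_c = [1/(k_2−k_d)] ln[(k_2/k_d)(1 − D₀(k_2−k_d)/(k_d L₀))]
= [1/(1.36−0.0869)] ln[(1.36/0.0869)(1 − 1.71×1.273/(0.0869×36.8))]
= (1/1.273) ln[15.65 × 0.3192] = 0.7855 × ln(4.996) = 0.7855 × 1.609 = 1.264 d.
L(t_c) = L₀ e^(−k_d t_c) = 36.8 × 0.8960 = 32.97 mg/L, and at the critical point k_2 D_c = k_d L, so D_c = (0.0869/1.36) × 32.97 = 2.107 mg/L.
Minimum DO = C_s − D_c = 8.71 − 2.107 = 6.603 mg/L.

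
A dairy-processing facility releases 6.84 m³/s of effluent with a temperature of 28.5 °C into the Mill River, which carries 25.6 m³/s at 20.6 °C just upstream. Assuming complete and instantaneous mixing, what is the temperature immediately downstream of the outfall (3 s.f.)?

Flow-weighted mixing: C = (Q_r C_r + Q_w C_w)/(Q_r + Q_w)
= (25.6×20.6 + 6.84×28.5)/(25.6 + 6.84) = 722.3/32.44 = 22.27 °C.

22.3 °C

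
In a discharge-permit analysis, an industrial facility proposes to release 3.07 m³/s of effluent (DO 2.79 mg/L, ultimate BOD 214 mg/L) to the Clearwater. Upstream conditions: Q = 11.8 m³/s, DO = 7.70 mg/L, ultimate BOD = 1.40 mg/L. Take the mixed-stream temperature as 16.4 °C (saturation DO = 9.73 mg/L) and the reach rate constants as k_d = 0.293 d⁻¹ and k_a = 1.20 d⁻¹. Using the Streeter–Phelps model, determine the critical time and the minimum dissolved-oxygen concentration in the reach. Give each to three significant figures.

t_c ≈ 1.30 d; minimum DO ≈ 2.17 mg/L

Mixed DO = (11.8×7.70 + 3.07×2.79)/(11.8+3.07) = 99.43/14.87 = 6.686 mg/L.
Mixed L₀ = (11.8×1.40 + 3.07×214)/(14.87) = 673.5/14.87 = 45.29 mg/L.
Initial deficit D₀ = C_s − DO₀ = 9.73 − 6.686 = 3.044 mg/L.
t_c = (1/0.9070) ln[(1.20/0.293)(1 − 3.044×0.9070/(0.293×45.29))] = 1.103 × ln(3.244) = 1.297 d.
D_c = (0.293/1.20) × 45.29 × e^(−0.293×1.297) = 0.2442 × 45.29 × 0.6838 = 7.562 mg/L.
Minimum DO = 9.73 − 7.562 = 2.168 mg/L.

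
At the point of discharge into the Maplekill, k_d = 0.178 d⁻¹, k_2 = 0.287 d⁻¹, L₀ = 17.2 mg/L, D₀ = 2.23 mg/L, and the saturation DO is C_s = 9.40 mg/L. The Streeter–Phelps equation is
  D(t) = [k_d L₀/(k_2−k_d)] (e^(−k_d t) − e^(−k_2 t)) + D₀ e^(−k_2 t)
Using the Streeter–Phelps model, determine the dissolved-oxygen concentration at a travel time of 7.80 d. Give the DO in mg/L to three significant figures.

DO ≈ 5.15 mg/L

k_d L₀/(k_2−k_d) = 0.178×17.2/(0.287−0.178) = 3.062/0.1090 = 28.09 mg/L.
e^(−k_d t) = e^(−0.178×7.800) = 0.2495; e^(−k_2 t) = e^(−0.287×7.800) = 0.1066.
D = 28.09 × (0.2495 − 0.1066) + 2.23 × 0.1066 = 4.013 + 0.2377 = 4.251 mg/L.
DO = C_s − D = 9.40 − 4.251 = 5.149 mg/L.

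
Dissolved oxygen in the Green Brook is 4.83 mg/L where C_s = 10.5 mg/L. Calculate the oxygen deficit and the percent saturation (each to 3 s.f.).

D = C_s − C = 10.5 − 4.83 = 5.67 mg/L.
% saturation = 4.83/10.5 × 100 = 46.0 %.

D ≈ 5.67 mg/L; 46.0 % saturation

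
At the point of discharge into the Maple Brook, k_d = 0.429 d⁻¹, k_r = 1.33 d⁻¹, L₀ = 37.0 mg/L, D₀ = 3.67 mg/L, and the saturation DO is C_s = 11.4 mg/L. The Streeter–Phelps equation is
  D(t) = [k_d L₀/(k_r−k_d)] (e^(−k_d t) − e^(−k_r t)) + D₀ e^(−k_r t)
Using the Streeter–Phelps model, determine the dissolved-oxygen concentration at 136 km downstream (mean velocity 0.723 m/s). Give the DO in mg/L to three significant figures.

Travel time t = x/v = 136 km / (0.723 m/s) = 136000 m / 0.723 m/s = 188100 s = 2.177 d.
k_d L₀/(k_r−k_d) = 0.429×37.0/(1.33−0.429) = 15.87/0.9010 = 17.62 mg/L.
e^(−k_d t) = e^(−0.429×2.177) = 0.3930; e^(−k_r t) = e^(−1.33×2.177) = 0.05527.
D = 17.62 × (0.3930 − 0.05527) + 3.67 × 0.05527 = 5.950 + 0.2028 = 6.152 mg/L.
DO = C_s − D = 11.4 − 6.152 = 5.248 mg/L.

DO ≈ 5.25 mg/L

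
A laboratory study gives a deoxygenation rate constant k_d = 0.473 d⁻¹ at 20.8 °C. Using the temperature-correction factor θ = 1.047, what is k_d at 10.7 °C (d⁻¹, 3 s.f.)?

k_d(T₂) = k_d(T₁) · θ^(T₂−T₁) = 0.473 × 1.047^(10.7−20.8)
= 0.473 × 1.047^-10.1 = 0.473 × 0.6288 = 0.2974 d⁻¹.

k_d ≈ 0.297 d⁻¹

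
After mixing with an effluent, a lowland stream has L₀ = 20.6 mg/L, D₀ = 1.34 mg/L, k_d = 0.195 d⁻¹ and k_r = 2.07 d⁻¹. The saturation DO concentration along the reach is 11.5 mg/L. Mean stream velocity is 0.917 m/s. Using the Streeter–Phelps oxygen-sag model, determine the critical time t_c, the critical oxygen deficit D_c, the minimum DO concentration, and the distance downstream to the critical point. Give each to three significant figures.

t_c ≈ 0.736 d; D_c ≈ 1.68 mg/L; min DO ≈ 9.82 mg/L; x_c ≈ 58.3 km

t_c = [1/(k_r−k_d)] ln[(k_r/k_d)(1 − D₀(k_r−k_d)/(k_d L₀))]
= [1/(2.07−0.195)] ln[(2.07/0.195)(1 − 1.34×1.875/(0.195×20.6))]
= (1/1.875) ln[10.62 × 0.3745] = 0.5333 × ln(3.976) = 0.5333 × 1.380 = 0.7361 d.
D_c = (k_d/k_r) L₀ e^(−k_d t_c) = (0.195/2.07) × 20.6 × e^(−0.195×0.7361) = 0.09420 × 20.6 × 0.8663 = 1.681 mg/L.
Minimum DO = C_s − D_c = 11.5 − 1.681 = 9.819 mg/L.
x_c = v t_c = 0.917 m/s × 0.7361 d × 86400 s/d = 58320 m ≈ 58.3 km.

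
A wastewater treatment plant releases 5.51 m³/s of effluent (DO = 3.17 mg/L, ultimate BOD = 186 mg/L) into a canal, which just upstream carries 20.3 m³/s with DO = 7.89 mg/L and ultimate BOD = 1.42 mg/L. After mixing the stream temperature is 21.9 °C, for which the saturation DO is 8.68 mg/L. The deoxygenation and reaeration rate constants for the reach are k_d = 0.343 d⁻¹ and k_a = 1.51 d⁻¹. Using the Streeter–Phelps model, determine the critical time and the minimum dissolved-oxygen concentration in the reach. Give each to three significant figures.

Mixed DO = (20.3×7.89 + 5.51×3.17)/(20.3+5.51) = 177.6/25.81 = 6.882 mg/L.
Mixed L₀ = (20.3×1.42 + 5.51×186)/(25.81) = 1054/25.81 = 40.82 mg/L.
Initial deficit D₀ = C_s − DO₀ = 8.68 − 6.882 = 1.798 mg/L.
t_c = (1/1.167) ln[(1.51/0.343)(1 − 1.798×1.167/(0.343×40.82))] = 0.8569 × ln(3.743) = 1.131 d.
D_c = (0.343/1.51) × 40.82 × e^(−0.343×1.131) = 0.2272 × 40.82 × 0.6785 = 6.292 mg/L.
Minimum DO = 8.68 − 6.292 = 2.388 mg/L.

t_c ≈ 1.13 d; minimum DO ≈ 2.39 mg/L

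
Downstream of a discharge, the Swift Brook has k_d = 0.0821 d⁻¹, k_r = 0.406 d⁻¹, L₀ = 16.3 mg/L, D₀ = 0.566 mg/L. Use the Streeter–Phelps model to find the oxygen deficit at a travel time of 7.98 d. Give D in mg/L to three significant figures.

D ≈ 2.01 mg/L

k_d L₀/(k_r−k_d) = 0.0821×16.3/(0.406−0.0821) = 1.338/0.3239 = 4.132 mg/L.
e^(−k_d t) = e^(−0.0821×7.980) = 0.5194; e^(−k_r t) = e^(−0.406×7.980) = 0.03917.
D = 4.132 × (0.5194 − 0.03917) + 0.566 × 0.03917 = 1.984 + 0.02217 = 2.006 mg/L.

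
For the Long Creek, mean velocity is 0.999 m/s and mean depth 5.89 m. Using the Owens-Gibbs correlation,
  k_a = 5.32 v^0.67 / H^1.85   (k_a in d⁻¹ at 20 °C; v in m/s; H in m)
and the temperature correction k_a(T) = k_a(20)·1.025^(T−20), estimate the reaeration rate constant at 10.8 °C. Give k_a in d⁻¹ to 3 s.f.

k_a ≈ 0.159 d⁻¹

k_a(20) = 5.32 × 0.999^0.67 / 5.89^1.85 = 5.32 × 0.9993 / 26.59 = 0.1999 d⁻¹.
k_a(10.8) = 0.1999 × 1.025^(10.8−20) = 0.1999 × 0.7968 = 0.1593 d⁻¹.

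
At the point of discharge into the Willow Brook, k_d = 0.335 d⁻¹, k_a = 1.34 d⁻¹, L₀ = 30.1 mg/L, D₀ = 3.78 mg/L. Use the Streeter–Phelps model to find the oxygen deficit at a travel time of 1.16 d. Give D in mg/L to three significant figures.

D ≈ 5.48 mg/L

k_d L₀/(k_a−k_d) = 0.335×30.1/(1.34−0.335) = 10.08/1.005 = 10.03 mg/L.
e^(−k_d t) = e^(−0.335×1.160) = 0.6780; e^(−k_a t) = e^(−1.34×1.160) = 0.2113.
D = 10.03 × (0.6780 − 0.2113) + 3.78 × 0.2113 = 4.682 + 0.7988 = 5.481 mg/L.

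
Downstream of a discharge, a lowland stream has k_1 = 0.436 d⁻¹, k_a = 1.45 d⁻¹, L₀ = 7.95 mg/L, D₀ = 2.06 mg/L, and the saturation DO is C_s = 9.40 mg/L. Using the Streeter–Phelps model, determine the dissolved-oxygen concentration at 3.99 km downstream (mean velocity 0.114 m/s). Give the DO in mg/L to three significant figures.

Travel time t = x/v = 3.99 km / (0.114 m/s) = 3990 m / 0.114 m/s = 35000 s = 0.4051 d.
k_1 L₀/(k_a−k_1) = 0.436×7.95/(1.45−0.436) = 3.466/1.014 = 3.418 mg/L.
e^(−k_1 t) = e^(−0.436×0.4051) = 0.8381; e^(−k_a t) = e^(−1.45×0.4051) = 0.5558.
D = 3.418 × (0.8381 − 0.5558) + 2.06 × 0.5558 = 0.9651 + 1.145 = 2.110 mg/L.
DO = C_s − D = 9.40 − 2.110 = 7.290 mg/L.

DO ≈ 7.29 mg/L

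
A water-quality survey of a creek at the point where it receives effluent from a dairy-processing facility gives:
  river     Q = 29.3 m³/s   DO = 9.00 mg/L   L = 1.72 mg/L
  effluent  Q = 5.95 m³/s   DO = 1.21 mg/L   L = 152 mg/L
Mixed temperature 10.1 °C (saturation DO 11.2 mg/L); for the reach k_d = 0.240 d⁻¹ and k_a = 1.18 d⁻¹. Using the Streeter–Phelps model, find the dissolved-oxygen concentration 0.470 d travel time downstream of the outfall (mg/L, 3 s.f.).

Mixed DO = (29.3×9.00 + 5.95×1.21)/(29.3+5.95) = 270.9/35.25 = 7.685 mg/L.
Mixed L₀ = (29.3×1.72 + 5.95×152)/(35.25) = 954.8/35.25 = 27.09 mg/L.
Initial deficit D₀ = C_s − DO₀ = 11.2 − 7.685 = 3.515 mg/L.
D(0.470) = [0.240×27.09/(1.18−0.240)](e^(−0.240×0.470) − e^(−1.18×0.470)) + 3.515 e^(−1.18×0.470)
= 6.916 × (0.8933 − 0.5743) + 3.515 × 0.5743 = 4.225 mg/L.
DO = 11.2 − 4.225 = 6.975 mg/L.

DO ≈ 6.98 mg/L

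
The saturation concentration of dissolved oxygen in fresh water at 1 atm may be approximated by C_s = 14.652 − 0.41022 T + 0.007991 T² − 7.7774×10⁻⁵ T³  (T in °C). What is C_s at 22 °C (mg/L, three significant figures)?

C_s ≈ 8.67 mg/L

C_s = 14.652 − 0.41022×22 + 0.007991×22² − 7.7774×10⁻⁵×22³ = 8.667 mg/L.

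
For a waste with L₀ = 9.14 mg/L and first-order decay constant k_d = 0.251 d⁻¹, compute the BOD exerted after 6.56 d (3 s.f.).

y_t = L₀(1 − e^(−k_d t)) = 9.14 × (1 − e^(−0.251×6.56))
= 9.14 × (1 − 0.1927) = 9.14 × 0.8073 = 7.379 mg/L.

y ≈ 7.38 mg/L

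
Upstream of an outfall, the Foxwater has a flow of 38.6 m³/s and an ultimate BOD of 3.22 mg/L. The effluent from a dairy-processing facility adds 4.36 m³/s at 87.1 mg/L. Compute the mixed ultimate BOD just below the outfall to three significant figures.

Flow-weighted mixing: C = (Q_r C_r + Q_w C_w)/(Q_r + Q_w)
= (38.6×3.22 + 4.36×87.1)/(38.6 + 4.36) = 504.0/42.96 = 11.73 mg/L.

11.7 mg/L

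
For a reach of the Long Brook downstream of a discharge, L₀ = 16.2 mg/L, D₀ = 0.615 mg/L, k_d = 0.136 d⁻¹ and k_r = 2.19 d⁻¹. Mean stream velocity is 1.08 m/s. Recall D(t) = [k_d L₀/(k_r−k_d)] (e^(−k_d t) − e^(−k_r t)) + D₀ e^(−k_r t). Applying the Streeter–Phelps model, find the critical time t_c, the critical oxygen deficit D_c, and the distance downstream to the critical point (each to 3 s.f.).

t_c ≈ 0.938 d; D_c ≈ 0.886 mg/L; x_c ≈ 87.6 km

At the critical point dD/dt = 0, so k_d L₀ e^(−k_d t) = k_r D. Substituting D(t) from the Streeter–Phelps equation and solving for t gives
t_c = ln[(k_r/k_d)(1 − D₀(k_r−k_d)/(k_d L₀))] / (k_r−k_d).
Here k_r−k_d = 2.054 d⁻¹ and 1 − D₀(k_r−k_d)/(k_d L₀) = 1 − 0.615×2.054/(0.136×16.2) = 0.4266, so
t_c = ln(16.10 × 0.4266) / 2.054 = 1.927 / 2.054 = 0.9383 d.
L(t_c) = L₀ e^(−k_d t_c) = 16.2 × 0.8802 = 14.26 mg/L, and at the critical point k_r D_c = k_d L, so D_c = (0.136/2.19) × 14.26 = 0.8855 mg/L.
x_c = v t_c = 1.08 m/s × 0.9383 d × 86400 s/d = 87550 m ≈ 87.6 km.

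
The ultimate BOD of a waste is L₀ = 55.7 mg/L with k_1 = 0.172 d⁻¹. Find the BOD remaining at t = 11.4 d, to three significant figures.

L_t = L₀ e^(−k_1 t) = 55.7 × e^(−0.172×11.4) = 55.7 × 0.1407 = 7.840 mg/L.

L ≈ 7.84 mg/L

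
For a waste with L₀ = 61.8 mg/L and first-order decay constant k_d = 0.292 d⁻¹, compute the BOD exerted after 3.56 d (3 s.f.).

y ≈ 39.9 mg/L

y_t = L₀(1 − e^(−k_d t)) = 61.8 × (1 − e^(−0.292×3.56))
= 61.8 × (1 − 0.3536) = 61.8 × 0.6464 = 39.95 mg/L.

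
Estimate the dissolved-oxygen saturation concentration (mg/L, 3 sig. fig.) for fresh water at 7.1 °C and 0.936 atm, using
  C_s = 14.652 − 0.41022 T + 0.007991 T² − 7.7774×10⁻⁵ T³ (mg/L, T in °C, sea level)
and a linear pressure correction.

At sea level: C_s = 14.652 − 0.41022×7.1 + 0.007991×7.1² − 7.7774×10⁻⁵×7.1³ = 12.11 mg/L.
Pressure correction: C_s' = 12.11 × 0.936 = 11.34 mg/L.

C_s ≈ 11.3 mg/L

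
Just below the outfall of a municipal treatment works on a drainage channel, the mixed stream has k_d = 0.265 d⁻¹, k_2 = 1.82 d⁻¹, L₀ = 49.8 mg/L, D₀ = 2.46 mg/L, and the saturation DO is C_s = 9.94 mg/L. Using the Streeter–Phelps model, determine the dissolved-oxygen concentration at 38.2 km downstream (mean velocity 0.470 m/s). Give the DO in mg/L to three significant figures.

DO ≈ 4.41 mg/L

Travel time t = x/v = 38.2 km / (0.470 m/s) = 38200 m / 0.470 m/s = 81280 s = 0.9407 d.
k_d L₀/(k_2−k_d) = 0.265×49.8/(1.82−0.265) = 13.20/1.555 = 8.487 mg/L.
e^(−k_d t) = e^(−0.265×0.9407) = 0.7794; e^(−k_2 t) = e^(−1.82×0.9407) = 0.1805.
D = 8.487 × (0.7794 − 0.1805) + 2.46 × 0.1805 = 5.082 + 0.4440 = 5.526 mg/L.
DO = C_s − D = 9.94 − 5.526 = 4.414 mg/L.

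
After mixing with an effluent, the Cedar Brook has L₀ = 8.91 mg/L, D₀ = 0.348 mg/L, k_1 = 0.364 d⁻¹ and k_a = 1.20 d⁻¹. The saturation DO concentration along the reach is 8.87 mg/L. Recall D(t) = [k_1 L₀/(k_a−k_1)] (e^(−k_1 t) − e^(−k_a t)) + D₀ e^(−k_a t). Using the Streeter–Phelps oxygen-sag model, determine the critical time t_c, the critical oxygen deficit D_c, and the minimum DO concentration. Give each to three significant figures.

t_c ≈ 1.31 d; D_c ≈ 1.67 mg/L; min DO ≈ 7.20 mg/L

With k_a/k_1 = 3.297 and 1 − D₀(k_a−k_1)/(k_1 L₀) = 0.9103,
t_c = ln(3.297 × 0.9103) / (1.20 − 0.364) = ln(3.001) / 0.8360 = 1.099/0.8360 = 1.315 d.
D_c = (k_1/k_a) L₀ e^(−k_1 t_c) = (0.364/1.20) × 8.91 × e^(−0.364×1.315) = 0.3033 × 8.91 × 0.6197 = 1.675 mg/L.
Minimum DO = C_s − D_c = 8.87 − 1.675 = 7.195 mg/L.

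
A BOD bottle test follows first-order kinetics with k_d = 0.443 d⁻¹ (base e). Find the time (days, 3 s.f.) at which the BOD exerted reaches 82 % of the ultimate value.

t ≈ 3.87 d

y/L₀ = 1 − e^(−k_d t) = 0.82 ⇒ e^(−k_d t) = 0.180
t = −ln(0.180) / 0.443 = 1.715 / 0.443 = 3.871 d.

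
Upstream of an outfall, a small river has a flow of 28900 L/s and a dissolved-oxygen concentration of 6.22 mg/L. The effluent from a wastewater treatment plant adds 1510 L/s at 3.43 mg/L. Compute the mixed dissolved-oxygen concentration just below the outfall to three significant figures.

Flow-weighted mixing: C = (Q_r C_r + Q_w C_w)/(Q_r + Q_w)
= (28900×6.22 + 1510×3.43)/(28900 + 1510) = 184900/30410 = 6.081 mg/L.

6.08 mg/L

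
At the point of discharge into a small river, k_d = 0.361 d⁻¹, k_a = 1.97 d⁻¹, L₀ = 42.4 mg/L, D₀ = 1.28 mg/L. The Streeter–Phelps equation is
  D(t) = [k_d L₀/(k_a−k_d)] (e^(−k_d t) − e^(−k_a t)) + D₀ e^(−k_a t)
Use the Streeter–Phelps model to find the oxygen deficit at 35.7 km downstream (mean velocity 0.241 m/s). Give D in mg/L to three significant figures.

D ≈ 4.84 mg/L

Travel time t = x/v = 35.7 km / (0.241 m/s) = 35700 m / 0.241 m/s = 148100 s = 1.714 d.
k_d L₀/(k_a−k_d) = 0.361×42.4/(1.97−0.361) = 15.31/1.609 = 9.513 mg/L.
e^(−k_d t) = e^(−0.361×1.714) = 0.5385; e^(−k_a t) = e^(−1.97×1.714) = 0.03413.
D = 9.513 × (0.5385 − 0.03413) + 1.28 × 0.03413 = 4.798 + 0.04369 = 4.842 mg/L.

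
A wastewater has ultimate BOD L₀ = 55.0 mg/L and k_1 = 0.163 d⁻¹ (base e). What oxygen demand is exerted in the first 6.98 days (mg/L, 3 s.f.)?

y_t = L₀(1 − e^(−k_1 t)) = 55.0 × (1 − e^(−0.163×6.98))
= 55.0 × (1 − 0.3205) = 55.0 × 0.6795 = 37.37 mg/L.

y ≈ 37.4 mg/L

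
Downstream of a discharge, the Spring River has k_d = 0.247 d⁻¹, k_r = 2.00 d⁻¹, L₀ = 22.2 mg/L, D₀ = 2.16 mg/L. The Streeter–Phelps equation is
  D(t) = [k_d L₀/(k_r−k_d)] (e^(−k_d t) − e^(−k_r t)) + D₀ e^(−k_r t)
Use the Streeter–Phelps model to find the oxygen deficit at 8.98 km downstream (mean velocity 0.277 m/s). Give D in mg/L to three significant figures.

Travel time t = x/v = 8.98 km / (0.277 m/s) = 8980 m / 0.277 m/s = 32420 s = 0.3752 d.
k_d L₀/(k_r−k_d) = 0.247×22.2/(2.00−0.247) = 5.483/1.753 = 3.128 mg/L.
e^(−k_d t) = e^(−0.247×0.3752) = 0.9115; e^(−k_r t) = e^(−2.00×0.3752) = 0.4722.
D = 3.128 × (0.9115 − 0.4722) + 2.16 × 0.4722 = 1.374 + 1.020 = 2.394 mg/L.

D ≈ 2.39 mg/L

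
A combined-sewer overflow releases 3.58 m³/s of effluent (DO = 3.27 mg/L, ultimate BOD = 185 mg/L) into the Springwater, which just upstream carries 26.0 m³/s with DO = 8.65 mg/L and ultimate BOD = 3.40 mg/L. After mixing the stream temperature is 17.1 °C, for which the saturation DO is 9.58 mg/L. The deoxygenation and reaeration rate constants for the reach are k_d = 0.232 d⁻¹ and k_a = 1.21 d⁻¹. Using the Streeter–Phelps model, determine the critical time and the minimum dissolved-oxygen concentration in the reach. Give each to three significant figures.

t_c ≈ 1.38 d; minimum DO ≈ 6.04 mg/L

Mixed DO = (26.0×8.65 + 3.58×3.27)/(26.0+3.58) = 236.6/29.58 = 7.999 mg/L.
Mixed L₀ = (26.0×3.40 + 3.58×185)/(29.58) = 750.7/29.58 = 25.38 mg/L.
Initial deficit D₀ = C_s − DO₀ = 9.58 − 7.999 = 1.581 mg/L.
t_c = (1/0.9780) ln[(1.21/0.232)(1 − 1.581×0.9780/(0.232×25.38))] = 1.022 × ln(3.846) = 1.377 d.
D_c = (0.232/1.21) × 25.38 × e^(−0.232×1.377) = 0.1917 × 25.38 × 0.7265 = 3.535 mg/L.
Minimum DO = 9.58 − 3.535 = 6.045 mg/L.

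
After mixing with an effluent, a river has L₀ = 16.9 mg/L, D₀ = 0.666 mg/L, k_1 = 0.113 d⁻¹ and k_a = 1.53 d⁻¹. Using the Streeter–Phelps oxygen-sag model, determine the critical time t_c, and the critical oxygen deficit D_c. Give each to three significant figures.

At the critical point dD/dt = 0, so k_1 L₀ e^(−k_1 t) = k_a D. Substituting D(t) from the Streeter–Phelps equation and solving for t gives
t_c = ln[(k_a/k_1)(1 − D₀(k_a−k_1)/(k_1 L₀))] / (k_a−k_1).
Here k_a−k_1 = 1.417 d⁻¹ and 1 − D₀(k_a−k_1)/(k_1 L₀) = 1 − 0.666×1.417/(0.113×16.9) = 0.5058, so
t_c = ln(13.54 × 0.5058) / 1.417 = 1.924 / 1.417 = 1.358 d.
L(t_c) = L₀ e^(−k_1 t_c) = 16.9 × 0.8578 = 14.50 mg/L, and at the critical point k_a D_c = k_1 L, so D_c = (0.113/1.53) × 14.50 = 1.071 mg/L.

t_c ≈ 1.36 d; D_c ≈ 1.07 mg/L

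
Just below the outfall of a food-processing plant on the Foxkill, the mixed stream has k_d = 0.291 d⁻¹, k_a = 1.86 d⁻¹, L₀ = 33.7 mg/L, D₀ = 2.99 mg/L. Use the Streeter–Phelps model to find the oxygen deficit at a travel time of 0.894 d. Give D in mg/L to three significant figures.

D ≈ 4.20 mg/L

k_d L₀/(k_a−k_d) = 0.291×33.7/(1.86−0.291) = 9.807/1.569 = 6.250 mg/L.
e^(−k_d t) = e^(−0.291×0.8940) = 0.7709; e^(−k_a t) = e^(−1.86×0.8940) = 0.1896.
D = 6.250 × (0.7709 − 0.1896) + 2.99 × 0.1896 = 3.633 + 0.5669 = 4.200 mg/L.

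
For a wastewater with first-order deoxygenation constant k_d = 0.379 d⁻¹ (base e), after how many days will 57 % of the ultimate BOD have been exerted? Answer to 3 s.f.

y/L₀ = 1 − e^(−k_d t) = 0.57 ⇒ e^(−k_d t) = 0.430
t = −ln(0.430) / 0.379 = 0.8440 / 0.379 = 2.227 d.

t ≈ 2.23 d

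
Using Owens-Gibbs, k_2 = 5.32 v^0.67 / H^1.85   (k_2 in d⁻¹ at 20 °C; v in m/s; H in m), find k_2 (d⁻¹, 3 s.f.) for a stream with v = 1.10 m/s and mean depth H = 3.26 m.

k_2 ≈ 0.637 d⁻¹

k_2 = 5.32 × 1.10^0.67 / 3.26^1.85 = 5.32 × 1.066 / 8.901 = 0.6371 d⁻¹.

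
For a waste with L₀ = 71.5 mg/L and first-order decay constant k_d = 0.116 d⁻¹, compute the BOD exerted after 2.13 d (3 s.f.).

y ≈ 15.7 mg/L

y_t = L₀(1 − e^(−k_d t)) = 71.5 × (1 − e^(−0.116×2.13))
= 71.5 × (1 − 0.7811) = 71.5 × 0.2189 = 15.65 mg/L.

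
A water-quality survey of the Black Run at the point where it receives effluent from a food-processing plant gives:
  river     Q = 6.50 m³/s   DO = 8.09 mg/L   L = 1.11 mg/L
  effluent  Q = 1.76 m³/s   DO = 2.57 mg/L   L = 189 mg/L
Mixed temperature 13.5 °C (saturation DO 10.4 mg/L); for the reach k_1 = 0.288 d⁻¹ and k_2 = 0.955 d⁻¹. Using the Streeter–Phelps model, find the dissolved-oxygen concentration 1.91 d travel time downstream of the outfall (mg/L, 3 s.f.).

DO ≈ 2.46 mg/L

Mixed DO = (6.50×8.09 + 1.76×2.57)/(6.50+1.76) = 57.11/8.260 = 6.914 mg/L.
Mixed L₀ = (6.50×1.11 + 1.76×189)/(8.260) = 339.9/8.260 = 41.14 mg/L.
Initial deficit D₀ = C_s − DO₀ = 10.4 − 6.914 = 3.486 mg/L.
D(1.91) = [0.288×41.14/(0.955−0.288)](e^(−0.288×1.91) − e^(−0.955×1.91)) + 3.486 e^(−0.955×1.91)
= 17.77 × (0.5769 − 0.1614) + 3.486 × 0.1614 = 7.945 mg/L.
DO = 10.4 − 7.945 = 2.455 mg/L.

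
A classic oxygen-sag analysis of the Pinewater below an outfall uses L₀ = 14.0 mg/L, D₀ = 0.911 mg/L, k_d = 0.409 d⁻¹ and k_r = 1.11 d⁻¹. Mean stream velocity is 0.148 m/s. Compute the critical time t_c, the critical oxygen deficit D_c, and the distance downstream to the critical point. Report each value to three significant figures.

t_c ≈ 1.26 d; D_c ≈ 3.09 mg/L; x_c ≈ 16.1 km

t_c = [1/(k_r−k_d)] ln[(k_r/k_d)(1 − D₀(k_r−k_d)/(k_d L₀))]
= [1/(1.11−0.409)] ln[(1.11/0.409)(1 − 0.911×0.7010/(0.409×14.0))]
= (1/0.7010) ln[2.714 × 0.8885] = 1.427 × ln(2.411) = 1.427 × 0.8801 = 1.256 d.
L(t_c) = L₀ e^(−k_d t_c) = 14.0 × 0.5984 = 8.377 mg/L, and at the critical point k_r D_c = k_d L, so D_c = (0.409/1.11) × 8.377 = 3.087 mg/L.
x_c = v t_c = 0.148 m/s × 1.256 d × 86400 s/d = 16060 m ≈ 16.1 km.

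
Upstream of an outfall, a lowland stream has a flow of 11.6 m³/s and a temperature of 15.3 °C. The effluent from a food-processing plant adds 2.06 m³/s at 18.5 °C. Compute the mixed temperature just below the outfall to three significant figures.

15.8 °C

Flow-weighted mixing: C = (Q_r C_r + Q_w C_w)/(Q_r + Q_w)
= (11.6×15.3 + 2.06×18.5)/(11.6 + 2.06) = 215.6/13.66 = 15.78 °C.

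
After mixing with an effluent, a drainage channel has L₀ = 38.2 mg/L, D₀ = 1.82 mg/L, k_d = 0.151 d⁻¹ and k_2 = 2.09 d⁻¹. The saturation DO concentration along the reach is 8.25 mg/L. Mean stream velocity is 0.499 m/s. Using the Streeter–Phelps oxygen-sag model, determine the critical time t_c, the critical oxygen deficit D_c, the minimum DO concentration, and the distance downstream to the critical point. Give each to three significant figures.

t_c ≈ 0.867 d; D_c ≈ 2.42 mg/L; min DO ≈ 5.83 mg/L; x_c ≈ 37.4 km

At the critical point dD/dt = 0, so k_d L₀ e^(−k_d t) = k_2 D. Substituting D(t) from the Streeter–Phelps equation and solving for t gives
t_c = ln[(k_2/k_d)(1 − D₀(k_2−k_d)/(k_d L₀))] / (k_2−k_d).
Here k_2−k_d = 1.939 d⁻¹ and 1 − D₀(k_2−k_d)/(k_d L₀) = 1 − 1.82×1.939/(0.151×38.2) = 0.3882, so
t_c = ln(13.84 × 0.3882) / 1.939 = 1.681 / 1.939 = 0.8672 d.
D_c = (k_d/k_2) L₀ e^(−k_d t_c) = (0.151/2.09) × 38.2 × e^(−0.151×0.8672) = 0.07225 × 38.2 × 0.8773 = 2.421 mg/L.
Minimum DO = C_s − D_c = 8.25 − 2.421 = 5.829 mg/L.
x_c = v t_c = 0.499 m/s × 0.8672 d × 86400 s/d = 37390 m ≈ 37.4 km.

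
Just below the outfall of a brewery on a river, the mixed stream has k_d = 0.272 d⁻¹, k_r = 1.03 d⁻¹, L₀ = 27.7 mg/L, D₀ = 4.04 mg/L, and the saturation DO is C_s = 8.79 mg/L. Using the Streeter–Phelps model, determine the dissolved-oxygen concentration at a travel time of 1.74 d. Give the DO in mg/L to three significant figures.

k_d L₀/(k_r−k_d) = 0.272×27.7/(1.03−0.272) = 7.534/0.7580 = 9.940 mg/L.
e^(−k_d t) = e^(−0.272×1.740) = 0.6230; e^(−k_r t) = e^(−1.03×1.740) = 0.1666.
D = 9.940 × (0.6230 − 0.1666) + 4.04 × 0.1666 = 4.536 + 0.6730 = 5.209 mg/L.
DO = C_s − D = 8.79 − 5.209 = 3.581 mg/L.

DO ≈ 3.58 mg/L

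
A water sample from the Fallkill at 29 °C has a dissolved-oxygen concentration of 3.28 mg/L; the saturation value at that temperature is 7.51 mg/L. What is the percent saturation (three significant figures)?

% saturation = C/C_s × 100 = 3.28/7.51 × 100 = 43.7 %.

43.7 % saturation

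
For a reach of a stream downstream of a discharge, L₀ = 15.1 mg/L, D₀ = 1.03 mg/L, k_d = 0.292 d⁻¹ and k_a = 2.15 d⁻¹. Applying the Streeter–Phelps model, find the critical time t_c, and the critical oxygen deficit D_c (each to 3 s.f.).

t_c ≈ 0.768 d; D_c ≈ 1.64 mg/L

t_c = [1/(k_a−k_d)] ln[(k_a/k_d)(1 − D₀(k_a−k_d)/(k_d L₀))]
= [1/(2.15−0.292)] ln[(2.15/0.292)(1 − 1.03×1.858/(0.292×15.1))]
= (1/1.858) ln[7.363 × 0.5660] = 0.5382 × ln(4.167) = 0.5382 × 1.427 = 0.7682 d.
L(t_c) = L₀ e^(−k_d t_c) = 15.1 × 0.7991 = 12.07 mg/L, and at the critical point k_a D_c = k_d L, so D_c = (0.292/2.15) × 12.07 = 1.639 mg/L.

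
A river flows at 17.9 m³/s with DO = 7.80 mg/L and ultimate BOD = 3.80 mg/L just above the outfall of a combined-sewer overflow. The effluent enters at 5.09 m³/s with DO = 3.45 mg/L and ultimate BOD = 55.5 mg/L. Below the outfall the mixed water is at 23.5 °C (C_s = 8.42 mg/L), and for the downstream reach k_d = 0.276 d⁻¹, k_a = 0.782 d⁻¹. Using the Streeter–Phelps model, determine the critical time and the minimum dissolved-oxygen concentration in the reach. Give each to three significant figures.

Mixed DO = (17.9×7.80 + 5.09×3.45)/(17.9+5.09) = 157.2/22.99 = 6.837 mg/L.
Mixed L₀ = (17.9×3.80 + 5.09×55.5)/(22.99) = 350.5/22.99 = 15.25 mg/L.
Initial deficit D₀ = C_s − DO₀ = 8.42 − 6.837 = 1.583 mg/L.
t_c = (1/0.5060) ln[(0.782/0.276)(1 − 1.583×0.5060/(0.276×15.25))] = 1.976 × ln(2.294) = 1.641 d.
D_c = (0.276/0.782) × 15.25 × e^(−0.276×1.641) = 0.3529 × 15.25 × 0.6358 = 3.421 mg/L.
Minimum DO = 8.42 − 3.421 = 4.999 mg/L.

t_c ≈ 1.64 d; minimum DO ≈ 5.00 mg/L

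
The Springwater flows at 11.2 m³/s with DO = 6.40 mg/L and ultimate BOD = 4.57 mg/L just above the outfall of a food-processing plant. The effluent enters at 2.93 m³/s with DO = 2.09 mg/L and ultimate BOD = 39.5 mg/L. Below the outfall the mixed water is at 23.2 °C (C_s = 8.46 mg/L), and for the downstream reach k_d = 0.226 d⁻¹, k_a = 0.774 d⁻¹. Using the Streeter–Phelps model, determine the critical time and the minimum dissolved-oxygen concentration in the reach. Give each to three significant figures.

t_c ≈ 0.545 d; minimum DO ≈ 5.41 mg/L

Mixed DO = (11.2×6.40 + 2.93×2.09)/(11.2+2.93) = 77.80/14.13 = 5.506 mg/L.
Mixed L₀ = (11.2×4.57 + 2.93×39.5)/(14.13) = 166.9/14.13 = 11.81 mg/L.
Initial deficit D₀ = C_s − DO₀ = 8.46 − 5.506 = 2.954 mg/L.
t_c = (1/0.5480) ln[(0.774/0.226)(1 − 2.954×0.5480/(0.226×11.81))] = 1.825 × ln(1.348) = 0.5454 d.
D_c = (0.226/0.774) × 11.81 × e^(−0.226×0.5454) = 0.2920 × 11.81 × 0.8840 = 3.049 mg/L.
Minimum DO = 8.46 − 3.049 = 5.411 mg/L.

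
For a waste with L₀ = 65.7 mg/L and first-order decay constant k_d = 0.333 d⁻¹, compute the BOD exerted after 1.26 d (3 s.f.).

y ≈ 22.5 mg/L

y_t = L₀(1 − e^(−k_d t)) = 65.7 × (1 − e^(−0.333×1.26))
= 65.7 × (1 − 0.6573) = 65.7 × 0.3427 = 22.51 mg/L.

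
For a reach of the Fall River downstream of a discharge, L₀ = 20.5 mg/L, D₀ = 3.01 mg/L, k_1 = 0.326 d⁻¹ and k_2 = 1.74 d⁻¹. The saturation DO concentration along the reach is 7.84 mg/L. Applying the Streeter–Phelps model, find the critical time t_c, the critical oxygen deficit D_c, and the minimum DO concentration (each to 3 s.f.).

t_c ≈ 0.468 d; D_c ≈ 3.30 mg/L; min DO ≈ 4.54 mg/L

At the critical point dD/dt = 0, so k_1 L₀ e^(−k_1 t) = k_2 D. Substituting D(t) from the Streeter–Phelps equation and solving for t gives
t_c = ln[(k_2/k_1)(1 − D₀(k_2−k_1)/(k_1 L₀))] / (k_2−k_1).
Here k_2−k_1 = 1.414 d⁻¹ and 1 − D₀(k_2−k_1)/(k_1 L₀) = 1 − 3.01×1.414/(0.326×20.5) = 0.3631, so
t_c = ln(5.337 × 0.3631) / 1.414 = 0.6618 / 1.414 = 0.4680 d.
L(t_c) = L₀ e^(−k_1 t_c) = 20.5 × 0.8585 = 17.60 mg/L, and at the critical point k_2 D_c = k_1 L, so D_c = (0.326/1.74) × 17.60 = 3.297 mg/L.
Minimum DO = C_s − D_c = 7.84 − 3.297 = 4.543 mg/L.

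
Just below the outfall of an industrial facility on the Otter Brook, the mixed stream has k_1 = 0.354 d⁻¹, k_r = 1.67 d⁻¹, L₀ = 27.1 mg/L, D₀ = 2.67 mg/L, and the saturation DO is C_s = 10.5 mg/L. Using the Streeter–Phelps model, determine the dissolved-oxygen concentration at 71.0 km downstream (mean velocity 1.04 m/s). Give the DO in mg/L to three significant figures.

Travel time t = x/v = 71.0 km / (1.04 m/s) = 71000 m / 1.04 m/s = 68270 s = 0.7902 d.
k_1 L₀/(k_r−k_1) = 0.354×27.1/(1.67−0.354) = 9.593/1.316 = 7.290 mg/L.
e^(−k_1 t) = e^(−0.354×0.7902) = 0.7560; e^(−k_r t) = e^(−1.67×0.7902) = 0.2673.
D = 7.290 × (0.7560 − 0.2673) + 2.67 × 0.2673 = 3.563 + 0.7136 = 4.276 mg/L.
DO = C_s − D = 10.5 − 4.276 = 6.224 mg/L.

DO ≈ 6.22 mg/L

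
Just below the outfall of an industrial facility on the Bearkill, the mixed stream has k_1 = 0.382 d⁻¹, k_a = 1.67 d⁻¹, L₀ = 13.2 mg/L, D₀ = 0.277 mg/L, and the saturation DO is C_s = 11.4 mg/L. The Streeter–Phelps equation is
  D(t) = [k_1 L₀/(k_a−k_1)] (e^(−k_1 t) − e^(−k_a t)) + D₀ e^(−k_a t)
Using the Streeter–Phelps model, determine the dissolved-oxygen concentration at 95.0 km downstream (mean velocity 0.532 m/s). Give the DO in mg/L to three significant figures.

DO ≈ 9.74 mg/L

Travel time t = x/v = 95.0 km / (0.532 m/s) = 95000 m / 0.532 m/s = 178600 s = 2.067 d.
k_1 L₀/(k_a−k_1) = 0.382×13.2/(1.67−0.382) = 5.042/1.288 = 3.915 mg/L.
e^(−k_1 t) = e^(−0.382×2.067) = 0.4541; e^(−k_a t) = e^(−1.67×2.067) = 0.03170.
D = 3.915 × (0.4541 − 0.03170) + 0.277 × 0.03170 = 1.654 + 0.008780 = 1.662 mg/L.
DO = C_s − D = 11.4 − 1.662 = 9.738 mg/L.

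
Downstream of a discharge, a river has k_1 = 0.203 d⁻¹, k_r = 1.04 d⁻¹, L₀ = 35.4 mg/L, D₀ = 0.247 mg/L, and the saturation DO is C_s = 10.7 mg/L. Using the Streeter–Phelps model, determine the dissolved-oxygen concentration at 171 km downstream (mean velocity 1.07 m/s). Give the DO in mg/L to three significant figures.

Travel time t = x/v = 171 km / (1.07 m/s) = 171000 m / 1.07 m/s = 159800 s = 1.850 d.
k_1 L₀/(k_r−k_1) = 0.203×35.4/(1.04−0.203) = 7.186/0.8370 = 8.586 mg/L.
e^(−k_1 t) = e^(−0.203×1.850) = 0.6870; e^(−k_r t) = e^(−1.04×1.850) = 0.1461.
D = 8.586 × (0.6870 − 0.1461) + 0.247 × 0.1461 = 4.644 + 0.03608 = 4.680 mg/L.
DO = C_s − D = 10.7 − 4.680 = 6.020 mg/L.

DO ≈ 6.02 mg/L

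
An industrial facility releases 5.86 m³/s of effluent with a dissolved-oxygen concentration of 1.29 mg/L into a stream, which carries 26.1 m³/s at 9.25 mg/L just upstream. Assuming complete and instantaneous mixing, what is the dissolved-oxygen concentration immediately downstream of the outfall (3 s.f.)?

7.79 mg/L

Flow-weighted mixing: C = (Q_r C_r + Q_w C_w)/(Q_r + Q_w)
= (26.1×9.25 + 5.86×1.29)/(26.1 + 5.86) = 249.0/31.96 = 7.791 mg/L.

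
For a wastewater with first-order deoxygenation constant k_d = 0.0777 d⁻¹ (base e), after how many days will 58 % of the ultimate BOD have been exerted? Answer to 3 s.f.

y/L₀ = 1 − e^(−k_d t) = 0.58 ⇒ e^(−k_d t) = 0.420
t = −ln(0.420) / 0.0777 = 0.8675 / 0.0777 = 11.16 d.

t ≈ 11.2 d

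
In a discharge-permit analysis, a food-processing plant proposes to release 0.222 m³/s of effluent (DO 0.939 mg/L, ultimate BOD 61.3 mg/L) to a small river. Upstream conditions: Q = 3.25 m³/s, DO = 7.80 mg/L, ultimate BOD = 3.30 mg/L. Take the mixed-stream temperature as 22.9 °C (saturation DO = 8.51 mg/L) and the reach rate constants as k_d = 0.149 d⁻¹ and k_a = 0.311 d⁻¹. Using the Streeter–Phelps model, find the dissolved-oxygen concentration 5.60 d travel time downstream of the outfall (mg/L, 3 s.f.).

DO ≈ 6.64 mg/L

Mixed DO = (3.25×7.80 + 0.222×0.939)/(3.25+0.222) = 25.56/3.472 = 7.361 mg/L.
Mixed L₀ = (3.25×3.30 + 0.222×61.3)/(3.472) = 24.33/3.472 = 7.009 mg/L.
Initial deficit D₀ = C_s − DO₀ = 8.51 − 7.361 = 1.149 mg/L.
D(5.60) = [0.149×7.009/(0.311−0.149)](e^(−0.149×5.60) − e^(−0.311×5.60)) + 1.149 e^(−0.311×5.60)
= 6.446 × (0.4341 − 0.1752) + 1.149 × 0.1752 = 1.870 mg/L.
DO = 8.51 − 1.870 = 6.640 mg/L.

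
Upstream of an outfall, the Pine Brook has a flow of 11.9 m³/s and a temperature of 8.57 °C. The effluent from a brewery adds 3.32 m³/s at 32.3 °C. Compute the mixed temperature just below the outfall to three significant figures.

Flow-weighted mixing: C = (Q_r C_r + Q_w C_w)/(Q_r + Q_w)
= (11.9×8.57 + 3.32×32.3)/(11.9 + 3.32) = 209.2/15.22 = 13.75 °C.

13.7 °C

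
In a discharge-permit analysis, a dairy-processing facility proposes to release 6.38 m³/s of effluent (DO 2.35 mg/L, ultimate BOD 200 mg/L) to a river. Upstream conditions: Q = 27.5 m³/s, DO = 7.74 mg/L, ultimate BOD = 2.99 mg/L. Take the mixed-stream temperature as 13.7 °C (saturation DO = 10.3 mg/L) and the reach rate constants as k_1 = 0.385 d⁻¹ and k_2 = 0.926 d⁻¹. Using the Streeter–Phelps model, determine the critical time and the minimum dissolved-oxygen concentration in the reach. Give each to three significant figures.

Mixed DO = (27.5×7.74 + 6.38×2.35)/(27.5+6.38) = 227.8/33.88 = 6.725 mg/L.
Mixed L₀ = (27.5×2.99 + 6.38×200)/(33.88) = 1358/33.88 = 40.09 mg/L.
Initial deficit D₀ = C_s − DO₀ = 10.3 − 6.725 = 3.575 mg/L.
t_c = (1/0.5410) ln[(0.926/0.385)(1 − 3.575×0.5410/(0.385×40.09))] = 1.848 × ln(2.104) = 1.375 d.
D_c = (0.385/0.926) × 40.09 × e^(−0.385×1.375) = 0.4158 × 40.09 × 0.5890 = 9.818 mg/L.
Minimum DO = 10.3 − 9.818 = 0.4822 mg/L.

t_c ≈ 1.37 d; minimum DO ≈ 0.482 mg/L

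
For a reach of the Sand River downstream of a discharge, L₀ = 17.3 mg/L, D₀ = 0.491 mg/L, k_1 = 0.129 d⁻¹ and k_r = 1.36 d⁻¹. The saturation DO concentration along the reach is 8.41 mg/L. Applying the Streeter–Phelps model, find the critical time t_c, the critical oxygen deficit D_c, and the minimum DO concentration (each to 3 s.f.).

t_c = [1/(k_r−k_1)] ln[(k_r/k_1)(1 − D₀(k_r−k_1)/(k_1 L₀))]
= [1/(1.36−0.129)] ln[(1.36/0.129)(1 − 0.491×1.231/(0.129×17.3))]
= (1/1.231) ln[10.54 × 0.7292] = 0.8123 × ln(7.687) = 0.8123 × 2.040 = 1.657 d.
D_c = (k_1/k_r) L₀ e^(−k_1 t_c) = (0.129/1.36) × 17.3 × e^(−0.129×1.657) = 0.09485 × 17.3 × 0.8076 = 1.325 mg/L.
Minimum DO = C_s − D_c = 8.41 − 1.325 = 7.085 mg/L.

t_c ≈ 1.66 d; D_c ≈ 1.33 mg/L; min DO ≈ 7.08 mg/L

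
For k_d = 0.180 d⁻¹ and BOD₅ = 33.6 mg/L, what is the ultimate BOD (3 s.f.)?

L₀ ≈ 56.6 mg/L

BOD₅ = L₀(1 − e^(−5k_d)) ⇒ L₀ = BOD₅ / (1 − e^(−5×0.180))
= 33.6 / (1 − 0.4066) = 33.6 / 0.5934 = 56.62 mg/L.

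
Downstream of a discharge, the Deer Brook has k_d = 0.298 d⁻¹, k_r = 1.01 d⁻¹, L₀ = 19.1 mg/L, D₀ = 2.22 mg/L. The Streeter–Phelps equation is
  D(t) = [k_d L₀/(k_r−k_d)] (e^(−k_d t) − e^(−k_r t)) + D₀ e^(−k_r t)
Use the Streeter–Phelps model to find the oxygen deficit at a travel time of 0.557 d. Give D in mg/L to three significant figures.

k_d L₀/(k_r−k_d) = 0.298×19.1/(1.01−0.298) = 5.692/0.7120 = 7.994 mg/L.
e^(−k_d t) = e^(−0.298×0.5570) = 0.8471; e^(−k_r t) = e^(−1.01×0.5570) = 0.5697.
D = 7.994 × (0.8471 − 0.5697) + 2.22 × 0.5697 = 2.217 + 1.265 = 3.482 mg/L.

D ≈ 3.48 mg/L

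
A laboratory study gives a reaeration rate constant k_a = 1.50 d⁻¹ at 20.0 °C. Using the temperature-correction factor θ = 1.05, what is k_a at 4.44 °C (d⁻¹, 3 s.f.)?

k_a ≈ 0.702 d⁻¹

k_a(T₂) = k_a(T₁) · θ^(T₂−T₁) = 1.50 × 1.05^(4.44−20.0)
= 1.50 × 1.05^-15.6 = 1.50 × 0.4681 = 0.7021 d⁻¹.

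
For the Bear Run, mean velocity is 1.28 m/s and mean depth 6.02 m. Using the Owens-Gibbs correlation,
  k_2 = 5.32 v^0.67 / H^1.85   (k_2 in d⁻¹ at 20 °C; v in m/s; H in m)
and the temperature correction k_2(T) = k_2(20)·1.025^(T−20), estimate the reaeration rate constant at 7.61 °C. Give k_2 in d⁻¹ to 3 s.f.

k_2 ≈ 0.167 d⁻¹

k_2(20) = 5.32 × 1.28^0.67 / 6.02^1.85 = 5.32 × 1.180 / 27.69 = 0.2267 d⁻¹.
k_2(7.61) = 0.2267 × 1.025^(7.61−20) = 0.2267 × 0.7364 = 0.1670 d⁻¹.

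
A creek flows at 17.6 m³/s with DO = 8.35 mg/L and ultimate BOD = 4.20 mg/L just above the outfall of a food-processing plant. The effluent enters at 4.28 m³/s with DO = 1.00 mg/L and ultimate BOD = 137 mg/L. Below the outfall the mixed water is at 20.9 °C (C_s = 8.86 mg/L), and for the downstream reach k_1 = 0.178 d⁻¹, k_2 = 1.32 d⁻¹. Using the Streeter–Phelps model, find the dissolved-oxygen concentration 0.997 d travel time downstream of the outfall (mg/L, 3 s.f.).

DO ≈ 5.66 mg/L

Mixed DO = (17.6×8.35 + 4.28×1.00)/(17.6+4.28) = 151.2/21.88 = 6.912 mg/L.
Mixed L₀ = (17.6×4.20 + 4.28×137)/(21.88) = 660.3/21.88 = 30.18 mg/L.
Initial deficit D₀ = C_s − DO₀ = 8.86 − 6.912 = 1.948 mg/L.
D(0.997) = [0.178×30.18/(1.32−0.178)](e^(−0.178×0.997) − e^(−1.32×0.997)) + 1.948 e^(−1.32×0.997)
= 4.704 × (0.8374 − 0.2682) + 1.948 × 0.2682 = 3.200 mg/L.
DO = 8.86 − 3.200 = 5.660 mg/L.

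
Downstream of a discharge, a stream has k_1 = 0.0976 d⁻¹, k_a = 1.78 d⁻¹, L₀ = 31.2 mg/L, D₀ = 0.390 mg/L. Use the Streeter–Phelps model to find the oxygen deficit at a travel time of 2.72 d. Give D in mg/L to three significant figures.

k_1 L₀/(k_a−k_1) = 0.0976×31.2/(1.78−0.0976) = 3.045/1.682 = 1.810 mg/L.
e^(−k_1 t) = e^(−0.0976×2.720) = 0.7668; e^(−k_a t) = e^(−1.78×2.720) = 0.007894.
D = 1.810 × (0.7668 − 0.007894) + 0.390 × 0.007894 = 1.374 + 0.003079 = 1.377 mg/L.

D ≈ 1.38 mg/L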